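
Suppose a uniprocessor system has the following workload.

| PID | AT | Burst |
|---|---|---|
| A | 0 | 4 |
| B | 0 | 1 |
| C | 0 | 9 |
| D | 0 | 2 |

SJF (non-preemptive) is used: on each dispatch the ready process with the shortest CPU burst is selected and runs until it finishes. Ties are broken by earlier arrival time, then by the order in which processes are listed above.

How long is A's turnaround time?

7

Gantt: | B 0-1 | D 1-3 | A 3-7 | C 7-16 |
Completion: A=7  B=1  C=16  D=3
Turnaround(A) = completion − arrival = 7 − 0 = 7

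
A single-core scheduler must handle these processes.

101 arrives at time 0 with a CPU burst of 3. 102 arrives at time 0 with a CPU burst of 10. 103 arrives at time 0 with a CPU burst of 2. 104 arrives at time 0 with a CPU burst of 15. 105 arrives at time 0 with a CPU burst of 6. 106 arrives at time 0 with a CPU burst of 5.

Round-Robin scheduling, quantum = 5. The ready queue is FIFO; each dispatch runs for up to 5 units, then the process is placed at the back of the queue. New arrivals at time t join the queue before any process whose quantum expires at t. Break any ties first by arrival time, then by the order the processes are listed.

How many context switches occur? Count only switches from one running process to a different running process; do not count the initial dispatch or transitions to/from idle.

Timeline: | 101 0-3 | 102 3-8 | 103 8-10 | 104 10-15 | 105 15-20 | 106 20-25 | 102 25-30 | 104 30-35 | 105 35-36 | 104 36-41 |
Completion: 101=3  102=30  103=10  104=41  105=36  106=25
Turnaround (C−A): 101=3  102=30  103=10  104=41  105=36  106=25

9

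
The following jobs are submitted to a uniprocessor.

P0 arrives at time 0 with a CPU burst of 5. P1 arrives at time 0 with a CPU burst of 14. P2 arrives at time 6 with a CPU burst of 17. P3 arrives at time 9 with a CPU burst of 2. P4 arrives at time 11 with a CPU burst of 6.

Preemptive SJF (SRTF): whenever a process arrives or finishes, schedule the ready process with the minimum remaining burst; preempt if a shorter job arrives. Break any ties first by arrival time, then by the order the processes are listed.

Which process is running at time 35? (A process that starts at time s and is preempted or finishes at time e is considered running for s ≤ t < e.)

Schedule: | P0 0-5 | P1 5-9 | P3 9-11 | P4 11-17 | P1 17-27 | P2 27-44 |
Completion: P0=5  P1=27  P2=44  P3=11  P4=17

P2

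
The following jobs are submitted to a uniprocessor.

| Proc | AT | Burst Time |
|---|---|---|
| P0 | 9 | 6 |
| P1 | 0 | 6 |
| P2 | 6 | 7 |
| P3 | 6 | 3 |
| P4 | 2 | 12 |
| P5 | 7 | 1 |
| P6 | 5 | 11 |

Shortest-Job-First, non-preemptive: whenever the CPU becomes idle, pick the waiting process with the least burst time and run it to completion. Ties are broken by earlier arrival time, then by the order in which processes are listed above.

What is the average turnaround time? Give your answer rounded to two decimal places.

15.57

Schedule: | P1 0-6 | P3 6-9 | P5 9-10 | P0 10-16 | P2 16-23 | P6 23-34 | P4 34-46 |
Completion: P0=16  P1=6  P2=23  P3=9  P4=46  P5=10  P6=34
Turnaround (C−A): P0=7  P1=6  P2=17  P3=3  P4=44  P5=3  P6=29
Turnaround times: P0=7, P1=6, P2=17, P3=3, P4=44, P5=3, P6=29
Average turnaround = (7+6+17+3+44+3+29) / 7 = 109/7 = 15.57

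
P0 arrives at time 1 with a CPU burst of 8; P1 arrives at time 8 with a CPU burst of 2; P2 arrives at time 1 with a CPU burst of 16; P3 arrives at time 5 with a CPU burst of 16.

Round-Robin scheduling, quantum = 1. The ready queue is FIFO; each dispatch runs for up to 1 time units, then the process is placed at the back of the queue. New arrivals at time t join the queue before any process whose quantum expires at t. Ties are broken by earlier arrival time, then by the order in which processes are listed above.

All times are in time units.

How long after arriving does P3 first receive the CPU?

1

Schedule: | idle 0-1 | P0 1-2 | P2 2-3 | P0 3-4 | P2 4-5 | P0 5-6 | P3 6-7 | P2 7-8 | P0 8-9 | P3 9-10 | P1 10-11 | P2 11-12 | P0 12-13 | P3 13-14 | P1 14-15 | P2 15-16 | P0 16-17 | P3 17-18 | P2 18-19 | P0 19-20 | P3 20-21 | P2 21-22 | P0 22-23 | P3 23-24 | P2 24-25 | P3 25-26 | P2 26-27 | P3 27-28 | P2 28-29 | P3 29-30 | P2 30-31 | P3 31-32 | P2 32-33 | P3 33-34 | P2 34-35 | P3 35-36 | P2 36-37 | P3 37-38 | P2 38-39 | P3 39-40 | P2 40-41 | P3 41-43 |
Completion: P0=23  P1=15  P2=41  P3=43
Turnaround (C−A): P0=22  P1=7  P2=40  P3=38
Response(P3) = first start − arrival = 6 − 5 = 1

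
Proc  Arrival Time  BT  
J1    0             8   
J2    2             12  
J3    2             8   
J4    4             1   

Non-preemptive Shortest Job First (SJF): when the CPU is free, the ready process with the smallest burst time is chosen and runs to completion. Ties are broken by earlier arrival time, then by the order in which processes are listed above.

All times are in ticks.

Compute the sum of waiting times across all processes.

26

Timeline: | J1 0-8 | J4 8-9 | J3 9-17 | J2 17-29 |
Completion: J1=8  J2=29  J3=17  J4=9
Turnaround (C−A): J1=8  J2=27  J3=15  J4=5
Waiting = turnaround − burst: J1=0, J2=15, J3=7, J4=4
Total waiting = 0 + 15 + 7 + 4 = 26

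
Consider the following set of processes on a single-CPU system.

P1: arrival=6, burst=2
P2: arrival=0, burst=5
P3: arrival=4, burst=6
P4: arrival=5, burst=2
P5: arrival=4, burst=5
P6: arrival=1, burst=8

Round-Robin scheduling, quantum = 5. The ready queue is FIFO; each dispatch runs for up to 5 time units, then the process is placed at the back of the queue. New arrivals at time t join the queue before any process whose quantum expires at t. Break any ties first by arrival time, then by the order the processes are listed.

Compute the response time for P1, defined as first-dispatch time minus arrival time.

Gantt: | P2 0-5 | P6 5-10 | P3 10-15 | P5 15-20 | P4 20-22 | P1 22-24 | P6 24-27 | P3 27-28 |
Completion: P1=24  P2=5  P3=28  P4=22  P5=20  P6=27
Turnaround (C−A): P1=18  P2=5  P3=24  P4=17  P5=16  P6=26
Response(P1) = first start − arrival = 22 − 6 = 16

16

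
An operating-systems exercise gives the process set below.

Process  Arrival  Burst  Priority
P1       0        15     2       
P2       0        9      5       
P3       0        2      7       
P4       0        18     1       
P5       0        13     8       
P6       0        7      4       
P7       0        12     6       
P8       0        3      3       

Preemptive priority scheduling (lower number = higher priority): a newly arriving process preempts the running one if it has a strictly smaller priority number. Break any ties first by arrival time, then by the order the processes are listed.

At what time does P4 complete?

Schedule: | P4 0-18 | P1 18-33 | P8 33-36 | P6 36-43 | P2 43-52 | P7 52-64 | P3 64-66 | P5 66-79 |
Completion: P1=33  P2=52  P3=66  P4=18  P5=79  P6=43  P7=64  P8=36

18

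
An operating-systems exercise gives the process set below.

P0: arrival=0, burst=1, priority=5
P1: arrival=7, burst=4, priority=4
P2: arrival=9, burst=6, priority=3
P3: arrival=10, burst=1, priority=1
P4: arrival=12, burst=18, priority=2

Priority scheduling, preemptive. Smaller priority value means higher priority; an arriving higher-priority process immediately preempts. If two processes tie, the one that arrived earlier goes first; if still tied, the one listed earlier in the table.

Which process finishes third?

P4

Gantt: | P0 0-1 | idle 1-7 | P1 7-9 | P2 9-10 | P3 10-11 | P2 11-12 | P4 12-30 | P2 30-34 | P1 34-36 |
Completion: P0=1  P1=36  P2=34  P3=11  P4=30
Turnaround (C−A): P0=1  P1=29  P2=25  P3=1  P4=18
Finish order: P0 → P3 → P4 → P2 → P1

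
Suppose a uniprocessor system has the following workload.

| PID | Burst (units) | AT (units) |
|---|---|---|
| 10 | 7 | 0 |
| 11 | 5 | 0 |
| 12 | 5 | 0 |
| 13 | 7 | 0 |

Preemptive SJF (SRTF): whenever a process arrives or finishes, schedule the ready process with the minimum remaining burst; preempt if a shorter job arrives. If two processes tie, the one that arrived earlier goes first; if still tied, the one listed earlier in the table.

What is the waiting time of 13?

Gantt: | 11 0-5 | 12 5-10 | 10 10-17 | 13 17-24 |
Completion: 10=17  11=5  12=10  13=24
Turnaround (C−A): 10=17  11=5  12=10  13=24
Waiting(13) = turnaround − burst = 24 − 7 = 17

17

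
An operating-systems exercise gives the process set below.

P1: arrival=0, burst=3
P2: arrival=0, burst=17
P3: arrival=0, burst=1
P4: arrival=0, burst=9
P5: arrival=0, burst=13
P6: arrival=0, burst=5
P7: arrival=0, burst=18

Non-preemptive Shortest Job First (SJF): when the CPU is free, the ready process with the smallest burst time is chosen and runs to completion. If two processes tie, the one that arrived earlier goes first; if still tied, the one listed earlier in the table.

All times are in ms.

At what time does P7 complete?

66

Gantt: | P3 0-1 | P1 1-4 | P6 4-9 | P4 9-18 | P5 18-31 | P2 31-48 | P7 48-66 |
Completion: P1=4  P2=48  P3=1  P4=18  P5=31  P6=9  P7=66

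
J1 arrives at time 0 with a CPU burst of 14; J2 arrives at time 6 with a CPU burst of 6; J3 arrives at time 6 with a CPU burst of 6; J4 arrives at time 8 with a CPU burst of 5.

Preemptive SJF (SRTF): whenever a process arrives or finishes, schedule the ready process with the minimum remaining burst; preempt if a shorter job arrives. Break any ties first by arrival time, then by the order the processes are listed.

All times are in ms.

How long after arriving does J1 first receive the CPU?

Timeline: | J1 0-6 | J2 6-12 | J4 12-17 | J3 17-23 | J1 23-31 |
Completion: J1=31  J2=12  J3=23  J4=17
Response(J1) = first start − arrival = 0 − 0 = 0

0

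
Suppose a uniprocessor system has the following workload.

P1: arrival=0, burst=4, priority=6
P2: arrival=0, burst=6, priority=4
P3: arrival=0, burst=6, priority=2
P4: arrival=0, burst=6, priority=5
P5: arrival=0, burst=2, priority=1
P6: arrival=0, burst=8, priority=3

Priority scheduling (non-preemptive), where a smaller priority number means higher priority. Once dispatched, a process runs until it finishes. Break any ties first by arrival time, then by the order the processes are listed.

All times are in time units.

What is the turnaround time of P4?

28

Schedule: | P5 0-2 | P3 2-8 | P6 8-16 | P2 16-22 | P4 22-28 | P1 28-32 |
Completion: P1=32  P2=22  P3=8  P4=28  P5=2  P6=16
Turnaround (C−A): P1=32  P2=22  P3=8  P4=28  P5=2  P6=16
Turnaround(P4) = completion − arrival = 28 − 0 = 28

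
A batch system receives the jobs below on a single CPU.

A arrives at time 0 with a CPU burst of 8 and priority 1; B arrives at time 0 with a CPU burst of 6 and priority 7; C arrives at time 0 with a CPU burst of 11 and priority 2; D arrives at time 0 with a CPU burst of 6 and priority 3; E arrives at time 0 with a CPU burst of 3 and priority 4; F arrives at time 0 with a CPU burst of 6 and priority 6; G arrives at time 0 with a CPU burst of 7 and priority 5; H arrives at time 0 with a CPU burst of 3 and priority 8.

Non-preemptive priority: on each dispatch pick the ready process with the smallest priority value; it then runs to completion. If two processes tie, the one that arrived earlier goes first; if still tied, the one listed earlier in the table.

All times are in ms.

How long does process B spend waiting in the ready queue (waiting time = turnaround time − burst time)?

41

Schedule: | A 0-8 | C 8-19 | D 19-25 | E 25-28 | G 28-35 | F 35-41 | B 41-47 | H 47-50 |
Completion: A=8  B=47  C=19  D=25  E=28  F=41  G=35  H=50
Waiting(B) = turnaround − burst = 47 − 6 = 41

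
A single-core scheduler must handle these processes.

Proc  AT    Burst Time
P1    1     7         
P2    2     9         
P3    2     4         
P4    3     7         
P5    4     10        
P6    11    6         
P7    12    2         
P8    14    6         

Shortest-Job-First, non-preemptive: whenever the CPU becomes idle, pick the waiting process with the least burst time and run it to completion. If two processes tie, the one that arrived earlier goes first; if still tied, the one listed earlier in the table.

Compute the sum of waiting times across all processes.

107

Gantt: | idle 0-1 | P1 1-8 | P3 8-12 | P7 12-14 | P6 14-20 | P8 20-26 | P4 26-33 | P2 33-42 | P5 42-52 |
Completion: P1=8  P2=42  P3=12  P4=33  P5=52  P6=20  P7=14  P8=26
Turnaround (C−A): P1=7  P2=40  P3=10  P4=30  P5=48  P6=9  P7=2  P8=12
Waiting = turnaround − burst: P1=0, P2=31, P3=6, P4=23, P5=38, P6=3, P7=0, P8=6
Total waiting = 0 + 31 + 6 + 23 + 38 + 3 + 0 + 6 = 107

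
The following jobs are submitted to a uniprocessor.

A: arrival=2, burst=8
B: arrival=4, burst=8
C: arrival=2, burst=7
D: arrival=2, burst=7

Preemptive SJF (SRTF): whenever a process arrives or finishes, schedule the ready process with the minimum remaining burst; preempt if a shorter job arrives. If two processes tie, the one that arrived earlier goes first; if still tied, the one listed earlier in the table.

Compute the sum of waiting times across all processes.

Timeline: | idle 0-2 | C 2-9 | D 9-16 | A 16-24 | B 24-32 |
Completion: A=24  B=32  C=9  D=16
Waiting = turnaround − burst: A=14, B=20, C=0, D=7
Total waiting = 14 + 20 + 0 + 7 = 41

41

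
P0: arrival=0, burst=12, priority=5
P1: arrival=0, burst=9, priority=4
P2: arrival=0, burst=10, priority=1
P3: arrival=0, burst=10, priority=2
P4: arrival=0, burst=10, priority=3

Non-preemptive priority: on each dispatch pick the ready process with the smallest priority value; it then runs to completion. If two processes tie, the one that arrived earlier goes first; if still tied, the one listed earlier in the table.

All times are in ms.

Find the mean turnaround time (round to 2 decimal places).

30.00

Schedule: | P2 0-10 | P3 10-20 | P4 20-30 | P1 30-39 | P0 39-51 |
Completion: P0=51  P1=39  P2=10  P3=20  P4=30
Turnaround (C−A): P0=51  P1=39  P2=10  P3=20  P4=30
Turnaround times: P0=51, P1=39, P2=10, P3=20, P4=30
Average turnaround = (51+39+10+20+30) / 5 = 150/5 = 30.00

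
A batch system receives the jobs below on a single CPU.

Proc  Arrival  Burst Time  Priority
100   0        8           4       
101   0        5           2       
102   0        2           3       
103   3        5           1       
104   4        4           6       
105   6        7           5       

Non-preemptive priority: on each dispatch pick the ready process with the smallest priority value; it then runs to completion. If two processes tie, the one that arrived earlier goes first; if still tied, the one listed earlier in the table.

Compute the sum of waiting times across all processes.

Schedule: | 101 0-5 | 103 5-10 | 102 10-12 | 100 12-20 | 105 20-27 | 104 27-31 |
Completion: 100=20  101=5  102=12  103=10  104=31  105=27
Waiting = turnaround − burst: 100=12, 101=0, 102=10, 103=2, 104=23, 105=14
Total waiting = 12 + 0 + 10 + 2 + 23 + 14 = 61

61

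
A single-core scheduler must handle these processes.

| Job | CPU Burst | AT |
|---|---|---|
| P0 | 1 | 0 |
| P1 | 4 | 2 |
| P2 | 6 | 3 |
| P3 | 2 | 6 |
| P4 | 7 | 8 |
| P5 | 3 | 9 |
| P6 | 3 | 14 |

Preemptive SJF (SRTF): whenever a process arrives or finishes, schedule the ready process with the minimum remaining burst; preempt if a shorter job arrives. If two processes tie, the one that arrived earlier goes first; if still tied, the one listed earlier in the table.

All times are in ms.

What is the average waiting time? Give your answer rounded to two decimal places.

3.29

Gantt: | P0 0-1 | idle 1-2 | P1 2-6 | P3 6-8 | P2 8-9 | P5 9-12 | P2 12-17 | P6 17-20 | P4 20-27 |
Completion: P0=1  P1=6  P2=17  P3=8  P4=27  P5=12  P6=20
Waiting times: P0=0, P1=0, P2=8, P3=0, P4=12, P5=0, P6=3
Average waiting = (0+0+8+0+12+0+3) / 7 = 23/7 = 3.29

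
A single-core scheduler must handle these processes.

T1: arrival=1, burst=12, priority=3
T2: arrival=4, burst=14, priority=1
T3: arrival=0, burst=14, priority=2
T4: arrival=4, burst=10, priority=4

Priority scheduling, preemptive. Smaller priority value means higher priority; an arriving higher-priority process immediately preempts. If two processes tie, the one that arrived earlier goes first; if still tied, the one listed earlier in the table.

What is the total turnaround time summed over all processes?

127

Timeline: | T3 0-4 | T2 4-18 | T3 18-28 | T1 28-40 | T4 40-50 |
Completion: T1=40  T2=18  T3=28  T4=50
Turnaround = completion − arrival: T1=39, T2=14, T3=28, T4=46
Total turnaround = 39 + 14 + 28 + 46 = 127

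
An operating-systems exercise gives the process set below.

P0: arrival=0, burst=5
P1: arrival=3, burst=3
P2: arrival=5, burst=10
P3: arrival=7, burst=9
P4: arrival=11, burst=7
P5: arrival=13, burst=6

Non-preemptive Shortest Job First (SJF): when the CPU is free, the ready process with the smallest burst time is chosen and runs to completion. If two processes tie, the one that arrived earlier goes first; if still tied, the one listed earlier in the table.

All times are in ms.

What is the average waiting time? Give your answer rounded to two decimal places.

Schedule: | P0 0-5 | P1 5-8 | P3 8-17 | P5 17-23 | P4 23-30 | P2 30-40 |
Completion: P0=5  P1=8  P2=40  P3=17  P4=30  P5=23
Turnaround (C−A): P0=5  P1=5  P2=35  P3=10  P4=19  P5=10
Waiting times: P0=0, P1=2, P2=25, P3=1, P4=12, P5=4
Average waiting = (0+2+25+1+12+4) / 6 = 44/6 = 7.33

7.33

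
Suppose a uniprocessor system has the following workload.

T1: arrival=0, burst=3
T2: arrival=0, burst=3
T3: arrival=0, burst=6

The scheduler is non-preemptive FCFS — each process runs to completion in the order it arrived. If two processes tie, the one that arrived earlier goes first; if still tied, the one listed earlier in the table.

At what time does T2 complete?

Timeline: | T1 0-3 | T2 3-6 | T3 6-12 |
Completion: T1=3  T2=6  T3=12
Turnaround (C−A): T1=3  T2=6  T3=12

6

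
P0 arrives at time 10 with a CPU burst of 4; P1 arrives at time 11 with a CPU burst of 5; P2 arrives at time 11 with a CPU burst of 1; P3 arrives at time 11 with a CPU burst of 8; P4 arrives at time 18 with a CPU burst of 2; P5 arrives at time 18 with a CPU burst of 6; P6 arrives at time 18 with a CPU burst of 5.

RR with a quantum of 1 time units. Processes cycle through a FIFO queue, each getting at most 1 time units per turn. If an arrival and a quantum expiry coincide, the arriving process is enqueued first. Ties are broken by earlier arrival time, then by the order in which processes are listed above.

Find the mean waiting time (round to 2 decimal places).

12.29

Gantt: | idle 0-10 | P0 10-11 | P1 11-12 | P2 12-13 | P3 13-14 | P0 14-15 | P1 15-16 | P3 16-17 | P0 17-18 | P1 18-19 | P3 19-20 | P4 20-21 | P5 21-22 | P6 22-23 | P0 23-24 | P1 24-25 | P3 25-26 | P4 26-27 | P5 27-28 | P6 28-29 | P1 29-30 | P3 30-31 | P5 31-32 | P6 32-33 | P3 33-34 | P5 34-35 | P6 35-36 | P3 36-37 | P5 37-38 | P6 38-39 | P3 39-40 | P5 40-41 |
Completion: P0=24  P1=30  P2=13  P3=40  P4=27  P5=41  P6=39
Waiting times: P0=10, P1=14, P2=1, P3=21, P4=7, P5=17, P6=16
Average waiting = (10+14+1+21+7+17+16) / 7 = 86/7 = 12.29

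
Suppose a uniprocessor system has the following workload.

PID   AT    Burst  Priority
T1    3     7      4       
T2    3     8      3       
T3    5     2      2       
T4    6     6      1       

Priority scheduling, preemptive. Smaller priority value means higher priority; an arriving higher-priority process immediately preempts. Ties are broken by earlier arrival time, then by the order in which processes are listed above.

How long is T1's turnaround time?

Schedule: | idle 0-3 | T2 3-5 | T3 5-6 | T4 6-12 | T3 12-13 | T2 13-19 | T1 19-26 |
Completion: T1=26  T2=19  T3=13  T4=12
Turnaround(T1) = completion − arrival = 26 − 3 = 23

23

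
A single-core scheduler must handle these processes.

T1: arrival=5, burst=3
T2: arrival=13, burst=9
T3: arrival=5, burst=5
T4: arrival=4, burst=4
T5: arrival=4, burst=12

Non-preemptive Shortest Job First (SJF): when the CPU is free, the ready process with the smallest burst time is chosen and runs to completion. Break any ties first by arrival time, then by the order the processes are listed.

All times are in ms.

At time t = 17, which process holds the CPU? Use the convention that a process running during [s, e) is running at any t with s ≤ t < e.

T2

Gantt: | idle 0-4 | T4 4-8 | T1 8-11 | T3 11-16 | T2 16-25 | T5 25-37 |
Completion: T1=11  T2=25  T3=16  T4=8  T5=37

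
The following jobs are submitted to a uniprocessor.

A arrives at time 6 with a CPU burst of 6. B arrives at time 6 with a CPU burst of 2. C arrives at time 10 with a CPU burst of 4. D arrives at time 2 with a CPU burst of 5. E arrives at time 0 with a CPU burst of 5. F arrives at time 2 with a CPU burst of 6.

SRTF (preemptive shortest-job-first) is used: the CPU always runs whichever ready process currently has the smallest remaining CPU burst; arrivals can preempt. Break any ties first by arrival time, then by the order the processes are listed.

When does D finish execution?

Gantt: | E 0-5 | D 5-6 | B 6-8 | D 8-12 | C 12-16 | F 16-22 | A 22-28 |
Completion: A=28  B=8  C=16  D=12  E=5  F=22

12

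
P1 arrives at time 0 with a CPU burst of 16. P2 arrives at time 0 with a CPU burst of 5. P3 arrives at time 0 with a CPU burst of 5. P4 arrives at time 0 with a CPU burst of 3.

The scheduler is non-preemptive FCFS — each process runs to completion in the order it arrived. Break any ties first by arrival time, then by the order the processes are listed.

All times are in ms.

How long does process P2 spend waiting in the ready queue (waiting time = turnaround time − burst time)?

Gantt: | P1 0-16 | P2 16-21 | P3 21-26 | P4 26-29 |
Completion: P1=16  P2=21  P3=26  P4=29
Turnaround (C−A): P1=16  P2=21  P3=26  P4=29
Waiting(P2) = turnaround − burst = 21 − 5 = 16

16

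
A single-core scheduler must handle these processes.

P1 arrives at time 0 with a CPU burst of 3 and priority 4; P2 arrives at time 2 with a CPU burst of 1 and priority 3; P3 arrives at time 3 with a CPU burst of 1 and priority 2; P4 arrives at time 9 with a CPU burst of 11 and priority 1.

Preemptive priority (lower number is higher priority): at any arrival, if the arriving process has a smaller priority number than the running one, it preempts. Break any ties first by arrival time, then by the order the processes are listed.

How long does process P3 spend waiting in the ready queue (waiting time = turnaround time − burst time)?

Schedule: | P1 0-2 | P2 2-3 | P3 3-4 | P1 4-5 | idle 5-9 | P4 9-20 |
Completion: P1=5  P2=3  P3=4  P4=20
Turnaround (C−A): P1=5  P2=1  P3=1  P4=11
Waiting(P3) = turnaround − burst = 1 − 1 = 0

0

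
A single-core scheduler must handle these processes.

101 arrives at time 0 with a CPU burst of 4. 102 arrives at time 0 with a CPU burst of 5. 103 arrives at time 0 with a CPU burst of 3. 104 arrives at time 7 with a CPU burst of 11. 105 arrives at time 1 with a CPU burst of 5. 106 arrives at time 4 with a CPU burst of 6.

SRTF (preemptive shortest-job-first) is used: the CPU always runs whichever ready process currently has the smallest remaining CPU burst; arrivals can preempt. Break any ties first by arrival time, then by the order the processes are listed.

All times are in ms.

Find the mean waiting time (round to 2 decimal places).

8.33

Gantt: | 103 0-3 | 101 3-7 | 102 7-12 | 105 12-17 | 106 17-23 | 104 23-34 |
Completion: 101=7  102=12  103=3  104=34  105=17  106=23
Turnaround (C−A): 101=7  102=12  103=3  104=27  105=16  106=19
Waiting times: 101=3, 102=7, 103=0, 104=16, 105=11, 106=13
Average waiting = (3+7+0+16+11+13) / 6 = 50/6 = 8.33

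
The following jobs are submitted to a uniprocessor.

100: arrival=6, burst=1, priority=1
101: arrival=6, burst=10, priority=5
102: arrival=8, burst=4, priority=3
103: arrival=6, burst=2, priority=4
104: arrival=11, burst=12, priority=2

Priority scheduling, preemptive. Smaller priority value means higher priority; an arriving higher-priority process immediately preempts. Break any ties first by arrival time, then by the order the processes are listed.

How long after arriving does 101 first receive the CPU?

Schedule: | idle 0-6 | 100 6-7 | 103 7-8 | 102 8-11 | 104 11-23 | 102 23-24 | 103 24-25 | 101 25-35 |
Completion: 100=7  101=35  102=24  103=25  104=23
Response(101) = first start − arrival = 25 − 6 = 19

19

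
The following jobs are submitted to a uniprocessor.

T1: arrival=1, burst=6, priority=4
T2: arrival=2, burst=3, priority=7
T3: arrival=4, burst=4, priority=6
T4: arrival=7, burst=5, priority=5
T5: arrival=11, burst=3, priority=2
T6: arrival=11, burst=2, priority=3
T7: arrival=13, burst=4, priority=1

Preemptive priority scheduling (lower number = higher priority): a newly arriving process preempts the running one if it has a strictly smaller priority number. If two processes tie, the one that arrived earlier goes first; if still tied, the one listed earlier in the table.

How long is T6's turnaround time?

Timeline: | idle 0-1 | T1 1-7 | T4 7-11 | T5 11-13 | T7 13-17 | T5 17-18 | T6 18-20 | T4 20-21 | T3 21-25 | T2 25-28 |
Completion: T1=7  T2=28  T3=25  T4=21  T5=18  T6=20  T7=17
Turnaround (C−A): T1=6  T2=26  T3=21  T4=14  T5=7  T6=9  T7=4
Turnaround(T6) = completion − arrival = 20 − 11 = 9

9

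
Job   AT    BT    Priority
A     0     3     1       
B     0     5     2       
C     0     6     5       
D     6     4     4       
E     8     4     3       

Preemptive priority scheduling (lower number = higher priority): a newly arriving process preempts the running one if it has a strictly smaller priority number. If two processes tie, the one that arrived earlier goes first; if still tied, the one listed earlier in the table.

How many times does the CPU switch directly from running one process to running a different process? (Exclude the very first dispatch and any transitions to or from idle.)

Timeline: | A 0-3 | B 3-8 | E 8-12 | D 12-16 | C 16-22 |
Completion: A=3  B=8  C=22  D=16  E=12

4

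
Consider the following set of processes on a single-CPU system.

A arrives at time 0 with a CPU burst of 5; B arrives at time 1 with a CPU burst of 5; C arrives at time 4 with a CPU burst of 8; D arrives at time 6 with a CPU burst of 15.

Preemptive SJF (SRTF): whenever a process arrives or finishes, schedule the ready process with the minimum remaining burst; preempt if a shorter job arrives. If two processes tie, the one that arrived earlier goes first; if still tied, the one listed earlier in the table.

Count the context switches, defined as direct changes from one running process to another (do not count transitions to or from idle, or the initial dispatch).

3

Gantt: | A 0-5 | B 5-10 | C 10-18 | D 18-33 |
Completion: A=5  B=10  C=18  D=33
Turnaround (C−A): A=5  B=9  C=14  D=27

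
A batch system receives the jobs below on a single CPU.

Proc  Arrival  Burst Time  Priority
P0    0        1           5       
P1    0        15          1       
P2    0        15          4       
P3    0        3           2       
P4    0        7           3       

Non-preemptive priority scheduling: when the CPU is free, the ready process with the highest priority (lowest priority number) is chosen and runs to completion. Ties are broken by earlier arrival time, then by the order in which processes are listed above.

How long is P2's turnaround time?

40

Gantt: | P1 0-15 | P3 15-18 | P4 18-25 | P2 25-40 | P0 40-41 |
Completion: P0=41  P1=15  P2=40  P3=18  P4=25
Turnaround(P2) = completion − arrival = 40 − 0 = 40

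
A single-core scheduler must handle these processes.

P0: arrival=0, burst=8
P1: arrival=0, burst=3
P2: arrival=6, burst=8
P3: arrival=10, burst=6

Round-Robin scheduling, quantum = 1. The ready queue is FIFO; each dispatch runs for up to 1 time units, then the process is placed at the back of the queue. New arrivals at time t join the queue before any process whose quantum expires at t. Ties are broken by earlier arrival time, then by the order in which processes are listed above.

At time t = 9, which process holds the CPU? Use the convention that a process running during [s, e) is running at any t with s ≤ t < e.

P2

Schedule: | P0 0-1 | P1 1-2 | P0 2-3 | P1 3-4 | P0 4-5 | P1 5-6 | P0 6-7 | P2 7-8 | P0 8-9 | P2 9-10 | P0 10-11 | P3 11-12 | P2 12-13 | P0 13-14 | P3 14-15 | P2 15-16 | P0 16-17 | P3 17-18 | P2 18-19 | P3 19-20 | P2 20-21 | P3 21-22 | P2 22-23 | P3 23-24 | P2 24-25 |
Completion: P0=17  P1=6  P2=25  P3=24
Turnaround (C−A): P0=17  P1=6  P2=19  P3=14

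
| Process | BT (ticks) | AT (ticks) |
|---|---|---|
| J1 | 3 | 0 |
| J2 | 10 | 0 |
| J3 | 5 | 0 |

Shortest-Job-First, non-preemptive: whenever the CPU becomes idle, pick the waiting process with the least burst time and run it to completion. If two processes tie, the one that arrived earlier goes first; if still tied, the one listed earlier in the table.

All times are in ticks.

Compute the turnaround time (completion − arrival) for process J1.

3

Schedule: | J1 0-3 | J3 3-8 | J2 8-18 |
Completion: J1=3  J2=18  J3=8
Turnaround(J1) = completion − arrival = 3 − 0 = 3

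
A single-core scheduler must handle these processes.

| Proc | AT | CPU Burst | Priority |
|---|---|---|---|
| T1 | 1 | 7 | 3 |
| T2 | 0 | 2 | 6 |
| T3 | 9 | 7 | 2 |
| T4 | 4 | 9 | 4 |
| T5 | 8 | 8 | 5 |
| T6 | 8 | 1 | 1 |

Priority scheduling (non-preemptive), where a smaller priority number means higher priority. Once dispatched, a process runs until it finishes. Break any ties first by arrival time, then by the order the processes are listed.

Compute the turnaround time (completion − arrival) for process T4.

Timeline: | T2 0-2 | T1 2-9 | T6 9-10 | T3 10-17 | T4 17-26 | T5 26-34 |
Completion: T1=9  T2=2  T3=17  T4=26  T5=34  T6=10
Turnaround (C−A): T1=8  T2=2  T3=8  T4=22  T5=26  T6=2
Turnaround(T4) = completion − arrival = 26 − 4 = 22

22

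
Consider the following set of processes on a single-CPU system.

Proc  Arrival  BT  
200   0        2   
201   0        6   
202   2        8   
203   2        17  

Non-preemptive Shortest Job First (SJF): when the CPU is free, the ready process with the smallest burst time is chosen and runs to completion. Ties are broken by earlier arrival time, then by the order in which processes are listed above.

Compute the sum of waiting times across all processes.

22

Schedule: | 200 0-2 | 201 2-8 | 202 8-16 | 203 16-33 |
Completion: 200=2  201=8  202=16  203=33
Turnaround (C−A): 200=2  201=8  202=14  203=31
Waiting = turnaround − burst: 200=0, 201=2, 202=6, 203=14
Total waiting = 0 + 2 + 6 + 14 = 22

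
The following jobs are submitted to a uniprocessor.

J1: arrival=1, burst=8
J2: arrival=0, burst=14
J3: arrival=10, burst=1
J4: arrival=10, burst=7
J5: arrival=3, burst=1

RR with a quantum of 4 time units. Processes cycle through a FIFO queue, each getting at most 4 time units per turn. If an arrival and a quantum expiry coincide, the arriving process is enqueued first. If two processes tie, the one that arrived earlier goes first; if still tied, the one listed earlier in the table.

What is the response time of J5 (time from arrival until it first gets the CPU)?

5

Timeline: | J2 0-4 | J1 4-8 | J5 8-9 | J2 9-13 | J1 13-17 | J3 17-18 | J4 18-22 | J2 22-26 | J4 26-29 | J2 29-31 |
Completion: J1=17  J2=31  J3=18  J4=29  J5=9
Response(J5) = first start − arrival = 8 − 3 = 5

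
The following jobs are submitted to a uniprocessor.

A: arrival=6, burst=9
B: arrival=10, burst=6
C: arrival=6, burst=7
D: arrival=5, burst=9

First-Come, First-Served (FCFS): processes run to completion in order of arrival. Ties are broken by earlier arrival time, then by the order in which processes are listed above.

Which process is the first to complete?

Schedule: | idle 0-5 | D 5-14 | A 14-23 | C 23-30 | B 30-36 |
Completion: A=23  B=36  C=30  D=14
Turnaround (C−A): A=17  B=26  C=24  D=9
Finish order: D → A → C → B

D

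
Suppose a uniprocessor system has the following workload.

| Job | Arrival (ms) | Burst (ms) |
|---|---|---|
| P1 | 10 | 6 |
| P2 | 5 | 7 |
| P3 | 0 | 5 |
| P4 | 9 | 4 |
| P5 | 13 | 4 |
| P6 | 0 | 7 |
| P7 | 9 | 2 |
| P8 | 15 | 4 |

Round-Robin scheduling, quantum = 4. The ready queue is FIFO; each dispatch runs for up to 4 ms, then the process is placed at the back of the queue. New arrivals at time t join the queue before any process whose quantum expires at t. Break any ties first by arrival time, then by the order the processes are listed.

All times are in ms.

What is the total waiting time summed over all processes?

Timeline: | P3 0-4 | P6 4-8 | P3 8-9 | P2 9-13 | P6 13-16 | P4 16-20 | P7 20-22 | P1 22-26 | P5 26-30 | P2 30-33 | P8 33-37 | P1 37-39 |
Completion: P1=39  P2=33  P3=9  P4=20  P5=30  P6=16  P7=22  P8=37
Waiting = turnaround − burst: P1=23, P2=21, P3=4, P4=7, P5=13, P6=9, P7=11, P8=18
Total waiting = 23 + 21 + 4 + 7 + 13 + 9 + 11 + 18 = 106

106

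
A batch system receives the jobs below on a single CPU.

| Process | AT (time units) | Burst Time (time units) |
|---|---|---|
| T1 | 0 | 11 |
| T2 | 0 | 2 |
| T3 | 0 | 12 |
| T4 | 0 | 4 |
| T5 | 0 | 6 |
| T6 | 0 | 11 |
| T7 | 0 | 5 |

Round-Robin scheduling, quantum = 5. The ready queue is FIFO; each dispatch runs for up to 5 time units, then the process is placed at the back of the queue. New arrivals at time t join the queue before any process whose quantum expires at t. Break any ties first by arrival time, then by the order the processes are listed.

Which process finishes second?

Timeline: | T1 0-5 | T2 5-7 | T3 7-12 | T4 12-16 | T5 16-21 | T6 21-26 | T7 26-31 | T1 31-36 | T3 36-41 | T5 41-42 | T6 42-47 | T1 47-48 | T3 48-50 | T6 50-51 |
Completion: T1=48  T2=7  T3=50  T4=16  T5=42  T6=51  T7=31
Finish order: T2 → T4 → T7 → T5 → T1 → T3 → T6

T4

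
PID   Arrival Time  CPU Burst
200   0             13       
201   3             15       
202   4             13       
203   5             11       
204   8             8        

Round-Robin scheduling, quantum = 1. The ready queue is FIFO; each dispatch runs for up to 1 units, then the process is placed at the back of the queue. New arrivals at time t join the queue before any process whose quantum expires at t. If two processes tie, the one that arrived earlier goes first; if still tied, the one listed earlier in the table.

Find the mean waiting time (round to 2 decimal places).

37.80

Gantt: | 200 0-3 | 201 3-4 | 200 4-5 | 202 5-6 | 201 6-7 | 203 7-8 | 200 8-9 | 202 9-10 | 201 10-11 | 204 11-12 | 203 12-13 | 200 13-14 | 202 14-15 | 201 15-16 | 204 16-17 | 203 17-18 | 200 18-19 | 202 19-20 | 201 20-21 | 204 21-22 | 203 22-23 | 200 23-24 | 202 24-25 | 201 25-26 | 204 26-27 | 203 27-28 | 200 28-29 | 202 29-30 | 201 30-31 | 204 31-32 | 203 32-33 | 200 33-34 | 202 34-35 | 201 35-36 | 204 36-37 | 203 37-38 | 200 38-39 | 202 39-40 | 201 40-41 | 204 41-42 | 203 42-43 | 200 43-44 | 202 44-45 | 201 45-46 | 204 46-47 | 203 47-48 | 200 48-49 | 202 49-50 | 201 50-51 | 203 51-52 | 202 52-53 | 201 53-54 | 203 54-55 | 202 55-56 | 201 56-57 | 202 57-58 | 201 58-60 |
Completion: 200=49  201=60  202=58  203=55  204=47
Waiting times: 200=36, 201=42, 202=41, 203=39, 204=31
Average waiting = (36+42+41+39+31) / 5 = 189/5 = 37.80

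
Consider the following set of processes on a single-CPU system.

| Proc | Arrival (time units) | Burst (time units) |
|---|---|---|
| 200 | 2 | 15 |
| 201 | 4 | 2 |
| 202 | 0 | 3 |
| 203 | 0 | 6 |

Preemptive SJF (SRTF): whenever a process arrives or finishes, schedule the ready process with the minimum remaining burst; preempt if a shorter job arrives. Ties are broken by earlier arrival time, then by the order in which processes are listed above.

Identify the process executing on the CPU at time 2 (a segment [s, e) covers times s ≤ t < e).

Gantt: | 202 0-3 | 203 3-4 | 201 4-6 | 203 6-11 | 200 11-26 |
Completion: 200=26  201=6  202=3  203=11
Turnaround (C−A): 200=24  201=2  202=3  203=11

202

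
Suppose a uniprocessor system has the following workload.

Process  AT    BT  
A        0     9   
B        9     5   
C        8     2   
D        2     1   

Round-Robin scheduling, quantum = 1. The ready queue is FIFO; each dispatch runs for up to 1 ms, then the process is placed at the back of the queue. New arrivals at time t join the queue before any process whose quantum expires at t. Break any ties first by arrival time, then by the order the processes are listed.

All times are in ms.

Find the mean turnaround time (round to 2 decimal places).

Schedule: | A 0-2 | D 2-3 | A 3-8 | C 8-9 | A 9-10 | B 10-11 | C 11-12 | A 12-13 | B 13-17 |
Completion: A=13  B=17  C=12  D=3
Turnaround (C−A): A=13  B=8  C=4  D=1
Turnaround times: A=13, B=8, C=4, D=1
Average turnaround = (13+8+4+1) / 4 = 26/4 = 6.50

6.50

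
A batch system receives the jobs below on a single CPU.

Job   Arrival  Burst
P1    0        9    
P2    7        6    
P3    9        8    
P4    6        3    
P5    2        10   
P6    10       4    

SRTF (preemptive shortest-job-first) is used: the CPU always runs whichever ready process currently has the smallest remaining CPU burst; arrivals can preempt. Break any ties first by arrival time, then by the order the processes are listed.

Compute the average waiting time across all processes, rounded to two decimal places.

Gantt: | P1 0-9 | P4 9-12 | P6 12-16 | P2 16-22 | P3 22-30 | P5 30-40 |
Completion: P1=9  P2=22  P3=30  P4=12  P5=40  P6=16
Turnaround (C−A): P1=9  P2=15  P3=21  P4=6  P5=38  P6=6
Waiting times: P1=0, P2=9, P3=13, P4=3, P5=28, P6=2
Average waiting = (0+9+13+3+28+2) / 6 = 55/6 = 9.17

9.17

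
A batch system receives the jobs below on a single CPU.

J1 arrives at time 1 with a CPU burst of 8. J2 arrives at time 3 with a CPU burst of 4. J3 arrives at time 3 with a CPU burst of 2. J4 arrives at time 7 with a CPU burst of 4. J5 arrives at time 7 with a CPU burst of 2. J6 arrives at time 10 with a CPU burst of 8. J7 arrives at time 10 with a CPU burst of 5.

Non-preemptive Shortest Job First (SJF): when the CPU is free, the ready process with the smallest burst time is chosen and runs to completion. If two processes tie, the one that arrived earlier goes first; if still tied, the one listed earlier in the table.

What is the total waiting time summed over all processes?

57

Timeline: | idle 0-1 | J1 1-9 | J3 9-11 | J5 11-13 | J2 13-17 | J4 17-21 | J7 21-26 | J6 26-34 |
Completion: J1=9  J2=17  J3=11  J4=21  J5=13  J6=34  J7=26
Waiting = turnaround − burst: J1=0, J2=10, J3=6, J4=10, J5=4, J6=16, J7=11
Total waiting = 0 + 10 + 6 + 10 + 4 + 16 + 11 = 57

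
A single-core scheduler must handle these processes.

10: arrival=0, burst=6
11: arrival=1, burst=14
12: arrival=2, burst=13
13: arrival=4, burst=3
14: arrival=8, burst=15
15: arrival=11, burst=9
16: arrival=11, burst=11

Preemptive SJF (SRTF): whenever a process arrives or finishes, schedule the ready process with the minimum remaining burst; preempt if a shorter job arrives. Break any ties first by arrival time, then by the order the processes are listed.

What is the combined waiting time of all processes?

127

Schedule: | 10 0-6 | 13 6-9 | 12 9-11 | 15 11-20 | 12 20-31 | 16 31-42 | 11 42-56 | 14 56-71 |
Completion: 10=6  11=56  12=31  13=9  14=71  15=20  16=42
Waiting = turnaround − burst: 10=0, 11=41, 12=16, 13=2, 14=48, 15=0, 16=20
Total waiting = 0 + 41 + 16 + 2 + 48 + 0 + 20 = 127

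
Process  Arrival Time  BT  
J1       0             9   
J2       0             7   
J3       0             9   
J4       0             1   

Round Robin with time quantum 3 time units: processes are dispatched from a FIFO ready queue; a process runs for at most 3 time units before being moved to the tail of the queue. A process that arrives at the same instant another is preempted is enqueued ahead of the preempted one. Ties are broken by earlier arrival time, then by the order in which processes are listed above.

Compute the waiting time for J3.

Timeline: | J1 0-3 | J2 3-6 | J3 6-9 | J4 9-10 | J1 10-13 | J2 13-16 | J3 16-19 | J1 19-22 | J2 22-23 | J3 23-26 |
Completion: J1=22  J2=23  J3=26  J4=10
Turnaround (C−A): J1=22  J2=23  J3=26  J4=10
Waiting(J3) = turnaround − burst = 26 − 9 = 17

17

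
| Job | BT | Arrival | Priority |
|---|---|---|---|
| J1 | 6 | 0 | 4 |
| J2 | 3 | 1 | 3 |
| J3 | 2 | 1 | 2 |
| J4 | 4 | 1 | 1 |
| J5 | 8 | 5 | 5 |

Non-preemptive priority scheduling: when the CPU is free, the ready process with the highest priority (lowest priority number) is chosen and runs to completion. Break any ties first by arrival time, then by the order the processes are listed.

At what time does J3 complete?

12

Gantt: | J1 0-6 | J4 6-10 | J3 10-12 | J2 12-15 | J5 15-23 |
Completion: J1=6  J2=15  J3=12  J4=10  J5=23
Turnaround (C−A): J1=6  J2=14  J3=11  J4=9  J5=18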